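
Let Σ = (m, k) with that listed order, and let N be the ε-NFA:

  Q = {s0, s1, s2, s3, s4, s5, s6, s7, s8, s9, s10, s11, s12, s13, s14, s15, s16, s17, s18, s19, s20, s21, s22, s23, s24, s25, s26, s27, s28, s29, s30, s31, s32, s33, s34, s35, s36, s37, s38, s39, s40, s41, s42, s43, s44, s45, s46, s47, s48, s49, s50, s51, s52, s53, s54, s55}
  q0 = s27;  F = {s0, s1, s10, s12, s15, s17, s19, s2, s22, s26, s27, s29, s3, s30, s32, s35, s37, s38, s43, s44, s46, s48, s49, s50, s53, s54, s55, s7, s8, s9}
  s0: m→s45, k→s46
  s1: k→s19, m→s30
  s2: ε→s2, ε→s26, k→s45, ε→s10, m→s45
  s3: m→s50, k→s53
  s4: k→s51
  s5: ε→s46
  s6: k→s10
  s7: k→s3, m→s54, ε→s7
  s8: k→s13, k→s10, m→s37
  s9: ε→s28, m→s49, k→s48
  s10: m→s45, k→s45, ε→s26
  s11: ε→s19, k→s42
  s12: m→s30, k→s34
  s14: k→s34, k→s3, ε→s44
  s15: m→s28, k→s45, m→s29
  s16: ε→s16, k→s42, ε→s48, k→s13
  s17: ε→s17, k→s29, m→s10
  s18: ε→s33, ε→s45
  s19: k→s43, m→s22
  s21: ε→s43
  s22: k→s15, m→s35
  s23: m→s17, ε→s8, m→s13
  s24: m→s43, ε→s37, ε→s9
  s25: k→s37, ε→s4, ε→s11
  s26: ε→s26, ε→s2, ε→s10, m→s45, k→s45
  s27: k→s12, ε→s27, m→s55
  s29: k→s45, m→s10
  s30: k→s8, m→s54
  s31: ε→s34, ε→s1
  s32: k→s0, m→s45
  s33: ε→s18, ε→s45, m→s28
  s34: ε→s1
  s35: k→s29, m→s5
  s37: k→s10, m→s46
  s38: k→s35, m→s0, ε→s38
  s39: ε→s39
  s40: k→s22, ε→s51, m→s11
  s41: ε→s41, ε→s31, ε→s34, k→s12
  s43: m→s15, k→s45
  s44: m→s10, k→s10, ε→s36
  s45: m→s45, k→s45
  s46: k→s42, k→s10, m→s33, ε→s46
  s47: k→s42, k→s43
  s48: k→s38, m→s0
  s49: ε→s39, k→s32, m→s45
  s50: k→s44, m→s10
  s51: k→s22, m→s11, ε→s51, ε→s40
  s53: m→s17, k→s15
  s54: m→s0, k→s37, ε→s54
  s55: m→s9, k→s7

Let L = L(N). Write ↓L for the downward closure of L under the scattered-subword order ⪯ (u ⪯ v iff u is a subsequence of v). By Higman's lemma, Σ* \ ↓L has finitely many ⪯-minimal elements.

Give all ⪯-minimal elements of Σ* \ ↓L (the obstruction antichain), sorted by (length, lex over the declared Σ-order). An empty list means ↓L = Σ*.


|Q|=56, |F|=30, |δ|=125 (41 ε).
min D↑ (29 st, q0=0, F={13}): 0:m→1,k→2 1:m→3,k→4 2:m→5,k→6 3:m→7,k→8 4:m→9,k→10 5:m→9,k→11 6:m→5,k→12 7:m→13,k→14 8:m→15,k→16 9:m→15,k→17 10:m→18,k→19 11:m→17,k→20 12:m→21,k→22 13:m→13,k→13 14:m→13,k→15 15:m→13,k→23 16:m→15,k→24 17:m→23,k→20 18:m→20,k→25 19:m→26,k→27 20:m→13,k→13 21:m→24,k→27 22:m→27,k→13 23:m→13,k→20 24:m→23,k→28 25:m→20,k→20 26:m→20,k→28 27:m→28,k→13 28:m→20,k→13.
'mmmm': |S_i|=[40, 34, 25, 14, 4] end={s18,s28,s33,s45} — reject; 4/4 deletions ∈↓L.
'kmkkm': run [40, 35, 24, 16, 6, 1] end={s45} — reject; 5/5 deletions ∈↓L.
'kmkkk': run [40, 35, 24, 16, 6, 1] end={s45} — reject; 5/5 deletions ∈↓L.
'kkkkk': N↓-sim [40, 35, 31, 23, 10, 1] end={s45} rej; 5/5 single-dels accept.
'mkkmmk': N↓-sim [40, 34, 28, 23, 16, 7, 1] end={s45} rej; 6/6 single-dels accept.
5 words, ⪯-incomp.

A = [mmmm, kmkkm, kmkkk, kkkkk, mkkmmk].


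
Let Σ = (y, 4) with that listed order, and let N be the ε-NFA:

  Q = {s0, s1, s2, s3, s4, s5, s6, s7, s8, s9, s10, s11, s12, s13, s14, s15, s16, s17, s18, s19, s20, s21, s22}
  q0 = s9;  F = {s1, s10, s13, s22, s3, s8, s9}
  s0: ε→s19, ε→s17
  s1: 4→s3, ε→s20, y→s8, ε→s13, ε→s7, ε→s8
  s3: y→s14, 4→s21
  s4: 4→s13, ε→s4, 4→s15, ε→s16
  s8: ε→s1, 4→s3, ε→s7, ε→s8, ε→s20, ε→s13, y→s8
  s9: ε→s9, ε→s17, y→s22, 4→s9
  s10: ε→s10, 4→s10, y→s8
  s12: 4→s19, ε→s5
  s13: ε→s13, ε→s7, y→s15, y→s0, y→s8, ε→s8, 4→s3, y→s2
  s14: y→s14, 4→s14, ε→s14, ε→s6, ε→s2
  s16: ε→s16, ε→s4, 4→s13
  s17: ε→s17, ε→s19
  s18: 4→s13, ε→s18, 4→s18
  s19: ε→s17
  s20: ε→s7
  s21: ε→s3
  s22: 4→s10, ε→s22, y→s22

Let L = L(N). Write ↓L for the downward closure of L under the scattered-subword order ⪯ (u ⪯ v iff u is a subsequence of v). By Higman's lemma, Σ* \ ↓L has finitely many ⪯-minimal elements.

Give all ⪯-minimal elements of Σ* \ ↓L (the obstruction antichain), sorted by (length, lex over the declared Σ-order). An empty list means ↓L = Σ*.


|Q|=23, |F|=7, |δ|=57 (32 ε).
min D↑ (6 st, q0=0, F={5}): 0:y→1,4→0 1:y→1,4→2 2:y→3,4→2 3:y→3,4→4 4:y→5,4→4 5:y→5,4→5 (ε-aug+det+¬).
'y4y4y': |S_i|=[17, 16, 15, 14, 5, 3] end={s14,s2,s6} — reject; 5/5 single-dels accept.
1 minimals (antichain).

A = [y4y4y].


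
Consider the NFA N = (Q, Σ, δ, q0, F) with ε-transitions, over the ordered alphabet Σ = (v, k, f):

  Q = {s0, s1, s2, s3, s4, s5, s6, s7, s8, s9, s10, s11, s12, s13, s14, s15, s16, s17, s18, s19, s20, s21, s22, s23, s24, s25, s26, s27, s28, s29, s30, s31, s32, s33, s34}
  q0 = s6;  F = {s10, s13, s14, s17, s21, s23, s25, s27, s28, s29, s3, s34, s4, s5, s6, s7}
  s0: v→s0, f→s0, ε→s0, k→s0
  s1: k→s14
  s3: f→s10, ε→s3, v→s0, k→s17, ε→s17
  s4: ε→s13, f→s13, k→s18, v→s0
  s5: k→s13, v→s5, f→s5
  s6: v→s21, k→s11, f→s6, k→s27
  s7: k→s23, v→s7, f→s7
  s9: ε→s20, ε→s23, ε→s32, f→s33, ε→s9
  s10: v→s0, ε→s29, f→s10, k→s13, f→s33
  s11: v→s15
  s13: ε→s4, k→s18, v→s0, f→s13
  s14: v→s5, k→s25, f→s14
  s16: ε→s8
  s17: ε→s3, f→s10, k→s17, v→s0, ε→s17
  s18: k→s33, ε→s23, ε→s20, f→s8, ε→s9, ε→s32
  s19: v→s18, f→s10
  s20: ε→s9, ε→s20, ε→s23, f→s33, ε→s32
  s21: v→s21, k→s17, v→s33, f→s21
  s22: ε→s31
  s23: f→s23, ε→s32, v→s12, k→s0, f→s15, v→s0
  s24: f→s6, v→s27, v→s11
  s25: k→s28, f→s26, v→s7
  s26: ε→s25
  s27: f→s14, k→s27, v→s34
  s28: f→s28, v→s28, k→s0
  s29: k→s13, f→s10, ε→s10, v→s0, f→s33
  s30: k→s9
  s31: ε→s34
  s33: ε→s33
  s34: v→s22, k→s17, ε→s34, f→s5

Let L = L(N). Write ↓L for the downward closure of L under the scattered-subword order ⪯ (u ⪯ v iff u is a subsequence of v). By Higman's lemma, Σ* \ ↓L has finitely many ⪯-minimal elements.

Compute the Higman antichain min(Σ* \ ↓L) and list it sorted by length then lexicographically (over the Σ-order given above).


|Q|=35, |F|=16, |δ|=97 (28 ε).
min D↑ (14 st, q0=0, F={6}): 0:v→1,k→2,f→0 1:v→1,k→3,f→1 2:v→4,k→2,f→5 3:v→6,k→3,f→7 4:v→4,k→3,f→8 5:v→8,k→9,f→5 6:v→6,k→6,f→6 7:v→6,k→10,f→7 8:v→8,k→10,f→8 9:v→11,k→12,f→9 10:v→6,k→13,f→10 11:v→11,k→13,f→11 12:v→12,k→6,f→12 13:v→6,k→6,f→13 (ε-aug+det+¬).
'vkv': N↓-sim [29, 23, 16, 2] end={s0,s12} rej; 3/3 deletions ∈↓L.
'kfkkk': N↓-sim [29, 27, 20, 16, 11, 2] end={s0,s33} rej; 5/5 deletions ∈↓L.
2 words, ⪯-incomp.

min(Σ*\↓L) = [vkv, kfkkk].


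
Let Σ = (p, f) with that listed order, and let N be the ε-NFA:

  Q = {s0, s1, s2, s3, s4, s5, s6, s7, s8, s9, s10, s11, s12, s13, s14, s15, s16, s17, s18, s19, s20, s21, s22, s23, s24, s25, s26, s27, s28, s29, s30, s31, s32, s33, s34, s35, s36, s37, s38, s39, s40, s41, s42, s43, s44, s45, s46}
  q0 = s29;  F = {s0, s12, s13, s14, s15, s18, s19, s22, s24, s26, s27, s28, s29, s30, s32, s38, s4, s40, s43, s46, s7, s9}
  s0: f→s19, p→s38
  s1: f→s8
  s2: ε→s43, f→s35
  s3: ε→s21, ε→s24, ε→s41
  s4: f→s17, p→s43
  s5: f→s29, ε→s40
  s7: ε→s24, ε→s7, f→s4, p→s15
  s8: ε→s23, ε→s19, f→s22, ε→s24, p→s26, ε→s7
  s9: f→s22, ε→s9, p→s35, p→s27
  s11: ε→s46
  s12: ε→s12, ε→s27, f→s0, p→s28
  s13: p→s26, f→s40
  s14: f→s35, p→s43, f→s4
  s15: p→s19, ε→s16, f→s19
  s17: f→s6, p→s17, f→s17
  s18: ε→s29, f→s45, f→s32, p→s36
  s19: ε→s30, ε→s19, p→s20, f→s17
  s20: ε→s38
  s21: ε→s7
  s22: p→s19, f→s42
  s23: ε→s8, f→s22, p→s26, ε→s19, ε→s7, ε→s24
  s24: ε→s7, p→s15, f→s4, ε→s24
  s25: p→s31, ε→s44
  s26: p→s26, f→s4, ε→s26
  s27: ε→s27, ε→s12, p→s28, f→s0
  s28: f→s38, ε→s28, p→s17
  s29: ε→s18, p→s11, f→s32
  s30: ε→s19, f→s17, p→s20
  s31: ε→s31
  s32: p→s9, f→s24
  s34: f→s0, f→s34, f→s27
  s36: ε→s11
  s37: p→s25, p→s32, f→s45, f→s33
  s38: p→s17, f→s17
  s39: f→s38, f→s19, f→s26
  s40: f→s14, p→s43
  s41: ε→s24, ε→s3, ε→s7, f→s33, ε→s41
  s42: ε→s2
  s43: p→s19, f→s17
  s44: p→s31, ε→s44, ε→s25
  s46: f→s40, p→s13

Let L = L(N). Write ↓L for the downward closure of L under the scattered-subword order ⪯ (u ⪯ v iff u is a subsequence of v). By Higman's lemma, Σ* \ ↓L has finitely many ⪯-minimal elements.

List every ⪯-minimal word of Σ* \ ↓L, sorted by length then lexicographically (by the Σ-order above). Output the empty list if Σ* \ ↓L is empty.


|Q|=47, |F|=22, |δ|=113 (43 ε).
min D↑ (19 st, q0=0, F={15}): 0:p→1,f→2 1:p→3,f→4 2:p→5,f→6 3:p→7,f→4 4:p→8,f→9 5:p→10,f→11 6:p→12,f→13 7:p→7,f→13 8:p→14,f→15 9:p→8,f→13 10:p→16,f→17 11:p→14,f→8 12:p→14,f→14 13:p→8,f→15 14:p→18,f→15 15:p→15,f→15 16:p→15,f→18 17:p→18,f→14 18:p→15,f→15.
'pfpf': run [32, 26, 15, 7, 2] end={s17,s6} rej; 4/4 del acc.
'ffff': |S_i|=[32, 25, 18, 11, 3] end={s17,s35,s6} ∉↓L; 4/4 single-dels accept.
'pppff': N↓-sim [32, 26, 17, 10, 8, 2] end={s17,s6} — reject; 5/5 single-dels accept.
'fpppp': run [32, 25, 18, 11, 5, 2] end={s17,s6} — reject; 5/5 deletions ∈↓L.
'ffppf': N↓-sim [32, 25, 18, 9, 6, 2] end={s17,s6} rej; 5/5 single-dels accept.
'ffpfpp': run [32, 25, 18, 9, 6, 4, 2] end={s17,s6} — reject; 6/6 del acc.
6 minimals (antichain).

Antichain: [pfpf, ffff, pppff, fpppp, ffppf, ffpfpp].


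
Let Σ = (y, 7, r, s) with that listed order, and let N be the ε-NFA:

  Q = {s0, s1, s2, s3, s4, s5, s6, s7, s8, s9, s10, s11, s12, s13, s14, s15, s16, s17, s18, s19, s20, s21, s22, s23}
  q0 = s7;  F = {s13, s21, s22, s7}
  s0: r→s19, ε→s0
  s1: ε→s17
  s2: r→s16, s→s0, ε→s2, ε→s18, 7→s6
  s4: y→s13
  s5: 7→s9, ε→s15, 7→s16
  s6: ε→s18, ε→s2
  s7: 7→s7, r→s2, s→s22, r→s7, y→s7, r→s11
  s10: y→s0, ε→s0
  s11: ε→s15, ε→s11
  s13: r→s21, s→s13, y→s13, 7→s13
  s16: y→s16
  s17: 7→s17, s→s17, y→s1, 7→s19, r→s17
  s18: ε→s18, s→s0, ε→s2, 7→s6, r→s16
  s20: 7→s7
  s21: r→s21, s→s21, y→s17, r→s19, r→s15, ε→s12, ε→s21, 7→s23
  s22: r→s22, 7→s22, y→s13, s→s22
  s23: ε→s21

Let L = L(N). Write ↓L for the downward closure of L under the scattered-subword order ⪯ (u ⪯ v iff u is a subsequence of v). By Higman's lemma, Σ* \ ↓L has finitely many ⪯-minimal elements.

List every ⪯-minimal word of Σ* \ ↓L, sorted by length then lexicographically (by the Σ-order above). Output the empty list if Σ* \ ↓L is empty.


|Q|=24, |F|=4, |δ|=53 (15 ε).
min D↑ (5 st, q0=0, F={4}): 0:y→0,7→0,r→0,s→1 1:y→2,7→1,r→1,s→1 2:y→2,7→2,r→3,s→2 3:y→4,7→3,r→3,s→3 4:y→4,7→4,r→4,s→4.
'syry': N↓-sim [16, 10, 8, 7, 3] end={s1,s17,s19} rej; 4/4 deletions ∈↓L.
1 minimals (antichain).

min(Σ*\↓L) = [syry].


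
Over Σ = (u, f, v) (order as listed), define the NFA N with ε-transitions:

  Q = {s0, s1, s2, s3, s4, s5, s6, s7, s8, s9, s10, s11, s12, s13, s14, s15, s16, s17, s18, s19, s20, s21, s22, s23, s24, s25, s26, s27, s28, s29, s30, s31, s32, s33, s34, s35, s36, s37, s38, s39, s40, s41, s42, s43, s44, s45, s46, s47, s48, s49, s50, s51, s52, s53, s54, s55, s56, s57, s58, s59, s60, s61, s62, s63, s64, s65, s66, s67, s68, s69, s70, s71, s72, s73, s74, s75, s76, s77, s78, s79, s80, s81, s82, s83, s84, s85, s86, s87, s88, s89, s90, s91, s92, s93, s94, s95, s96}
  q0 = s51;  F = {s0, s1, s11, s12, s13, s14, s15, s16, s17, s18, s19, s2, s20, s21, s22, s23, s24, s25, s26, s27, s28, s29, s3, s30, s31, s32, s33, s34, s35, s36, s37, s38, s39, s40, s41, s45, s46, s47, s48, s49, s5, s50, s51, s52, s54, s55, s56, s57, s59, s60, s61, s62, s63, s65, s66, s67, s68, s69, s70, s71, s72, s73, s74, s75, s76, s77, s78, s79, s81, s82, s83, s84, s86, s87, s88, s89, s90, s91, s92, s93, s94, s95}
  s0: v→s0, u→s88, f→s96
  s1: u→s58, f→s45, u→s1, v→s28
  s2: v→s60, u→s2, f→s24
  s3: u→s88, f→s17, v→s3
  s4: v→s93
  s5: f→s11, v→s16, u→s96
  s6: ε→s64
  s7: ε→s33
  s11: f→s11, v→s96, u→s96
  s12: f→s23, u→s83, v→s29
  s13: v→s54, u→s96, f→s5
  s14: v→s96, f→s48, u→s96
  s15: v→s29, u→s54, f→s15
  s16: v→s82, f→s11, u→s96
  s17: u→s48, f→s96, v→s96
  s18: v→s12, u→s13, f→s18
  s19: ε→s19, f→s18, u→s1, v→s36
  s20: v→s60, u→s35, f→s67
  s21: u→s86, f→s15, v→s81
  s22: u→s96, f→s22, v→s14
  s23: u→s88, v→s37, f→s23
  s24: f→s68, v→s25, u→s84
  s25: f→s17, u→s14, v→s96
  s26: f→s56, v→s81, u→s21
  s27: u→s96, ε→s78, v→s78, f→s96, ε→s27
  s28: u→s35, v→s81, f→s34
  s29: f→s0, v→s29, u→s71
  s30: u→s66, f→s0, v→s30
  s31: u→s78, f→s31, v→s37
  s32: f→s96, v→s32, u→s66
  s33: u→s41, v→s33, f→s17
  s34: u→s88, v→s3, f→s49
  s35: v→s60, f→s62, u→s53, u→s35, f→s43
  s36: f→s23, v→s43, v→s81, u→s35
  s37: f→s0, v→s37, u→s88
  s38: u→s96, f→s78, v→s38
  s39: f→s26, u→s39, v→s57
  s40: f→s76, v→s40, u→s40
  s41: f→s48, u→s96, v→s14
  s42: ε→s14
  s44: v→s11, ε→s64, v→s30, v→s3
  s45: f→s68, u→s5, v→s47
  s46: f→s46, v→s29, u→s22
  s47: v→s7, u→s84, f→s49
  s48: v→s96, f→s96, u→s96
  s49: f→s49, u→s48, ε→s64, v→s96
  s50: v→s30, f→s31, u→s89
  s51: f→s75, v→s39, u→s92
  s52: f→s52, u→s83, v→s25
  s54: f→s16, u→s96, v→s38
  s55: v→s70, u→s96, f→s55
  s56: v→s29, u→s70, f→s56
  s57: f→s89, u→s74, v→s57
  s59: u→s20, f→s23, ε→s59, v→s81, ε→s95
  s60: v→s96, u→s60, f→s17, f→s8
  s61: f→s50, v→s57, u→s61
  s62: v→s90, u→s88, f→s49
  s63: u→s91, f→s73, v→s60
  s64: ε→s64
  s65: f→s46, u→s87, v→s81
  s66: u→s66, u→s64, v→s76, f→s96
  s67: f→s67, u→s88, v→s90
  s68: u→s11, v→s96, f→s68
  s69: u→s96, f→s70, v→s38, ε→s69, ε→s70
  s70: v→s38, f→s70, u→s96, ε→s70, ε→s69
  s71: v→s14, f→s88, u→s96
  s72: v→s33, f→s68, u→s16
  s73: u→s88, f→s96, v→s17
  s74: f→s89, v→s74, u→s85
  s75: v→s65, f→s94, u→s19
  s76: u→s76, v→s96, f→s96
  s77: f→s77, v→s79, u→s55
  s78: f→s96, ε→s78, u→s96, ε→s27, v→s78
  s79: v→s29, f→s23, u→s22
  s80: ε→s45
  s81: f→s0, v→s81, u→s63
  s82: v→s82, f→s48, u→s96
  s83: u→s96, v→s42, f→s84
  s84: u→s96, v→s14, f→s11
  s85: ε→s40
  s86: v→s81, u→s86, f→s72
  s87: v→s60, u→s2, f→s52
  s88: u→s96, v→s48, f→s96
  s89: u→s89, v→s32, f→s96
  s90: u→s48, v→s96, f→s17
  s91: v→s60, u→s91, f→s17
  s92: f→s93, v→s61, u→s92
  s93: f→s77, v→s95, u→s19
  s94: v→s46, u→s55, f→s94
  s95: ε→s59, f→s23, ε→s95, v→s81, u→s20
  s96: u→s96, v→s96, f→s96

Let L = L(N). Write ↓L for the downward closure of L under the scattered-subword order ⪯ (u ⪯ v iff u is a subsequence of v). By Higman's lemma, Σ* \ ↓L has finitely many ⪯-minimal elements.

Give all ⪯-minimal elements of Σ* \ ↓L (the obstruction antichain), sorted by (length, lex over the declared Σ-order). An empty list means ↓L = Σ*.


min(Σ*\↓L) = [ffuu, vvff, uvfuf, fvuvv, fuuffv, vvuufv].

|Q|=97, |F|=82, |δ|=280 (21 ε).
min D↑ (80 st, q0=0, F={35}): 0:u→1,f→2,v→3 1:u→1,f→4,v→5 2:u→6,f→7,v→8 3:u→3,f→9,v→10 4:u→6,f→11,v→12 5:u→5,f→13,v→10 6:u→14,f→15,v→16 7:u→17,f→7,v→18 8:u→19,f→18,v→20 9:u→21,f→22,v→20 10:u→23,f→24,v→10 11:u→17,f→11,v→25 12:u→26,f→27,v→20 13:u→24,f→28,v→29 14:u→14,f→30,v→31 15:u→32,f→15,v→33 16:u→34,f→27,v→20 17:u→35,f→17,v→36 18:u→37,f→18,v→38 19:u→39,f→40,v→41 20:u→42,f→43,v→20 21:u→44,f→45,v→20 22:u→36,f→22,v→38 23:u→46,f→24,v→23 24:u→24,f→35,v→47 25:u→37,f→27,v→38 26:u→34,f→48,v→41 27:u→49,f→27,v→50 28:u→51,f→28,v→50 29:u→52,f→43,v→29 30:u→53,f→54,v→55 31:u→34,f→56,v→20 32:u→35,f→53,v→57 33:u→58,f→27,v→38 34:u→34,f→59,v→41 35:u→35,f→35,v→35 36:u→35,f→36,v→60 37:u→35,f→37,v→61 38:u→62,f→43,v→38 39:u→39,f→63,v→41 40:u→58,f→40,v→64 41:u→41,f→65,v→35 42:u→66,f→67,v→41 43:u→49,f→35,v→43 44:u→44,f→68,v→20 45:u→57,f→45,v→38 46:u→46,f→69,v→46 47:u→52,f→35,v→47 48:u→49,f→48,v→70 49:u→35,f→35,v→71 50:u→49,f→43,v→50 51:u→35,f→35,v→51 52:u→52,f→35,v→69 53:u→35,f→72,v→73 54:u→72,f→54,v→35 55:u→74,f→75,v→76 56:u→49,f→75,v→77 57:u→35,f→73,v→60 58:u→35,f→74,v→61 59:u→49,f→75,v→70 60:u→35,f→51,v→60 61:u→35,f→71,v→35 62:u→35,f→49,v→61 63:u→74,f→54,v→64 64:u→61,f→65,v→35 65:u→71,f→35,v→35 66:u→66,f→65,v→41 67:u→49,f→35,v→65 68:u→73,f→54,v→76 69:u→69,f→35,v→35 70:u→71,f→65,v→35 71:u→35,f→35,v→35 72:u→35,f→72,v→35 73:u→35,f→72,v→78 74:u→35,f→72,v→61 75:u→71,f→75,v→35 76:u→79,f→65,v→76 77:u→49,f→65,v→77 78:u→35,f→71,v→78 79:u→35,f→71,v→61 [Hopcroft].
'ffuu': run [91, 83, 55, 22, 1] end={s96} rej; 4/4 single-dels accept.
'vvff': N↓-sim [91, 77, 37, 14, 1] end={s96} rej; 4/4 single-dels accept.
'uvfuf': |S_i|=[91, 86, 63, 35, 10, 1] end={s96} — reject; 5/5 del acc.
'fvuvv': run [91, 83, 62, 34, 10, 1] end={s96} — reject; 5/5 deletions ∈↓L.
'fuuffv': |S_i|=[91, 83, 69, 52, 31, 7, 1] end={s96} rej; 6/6 single-dels accept.
'vvuufv': |S_i|=[91, 77, 37, 20, 14, 5, 1] end={s96} rej; 6/6 deletions ∈↓L.
6 words, ⪯-incomp.


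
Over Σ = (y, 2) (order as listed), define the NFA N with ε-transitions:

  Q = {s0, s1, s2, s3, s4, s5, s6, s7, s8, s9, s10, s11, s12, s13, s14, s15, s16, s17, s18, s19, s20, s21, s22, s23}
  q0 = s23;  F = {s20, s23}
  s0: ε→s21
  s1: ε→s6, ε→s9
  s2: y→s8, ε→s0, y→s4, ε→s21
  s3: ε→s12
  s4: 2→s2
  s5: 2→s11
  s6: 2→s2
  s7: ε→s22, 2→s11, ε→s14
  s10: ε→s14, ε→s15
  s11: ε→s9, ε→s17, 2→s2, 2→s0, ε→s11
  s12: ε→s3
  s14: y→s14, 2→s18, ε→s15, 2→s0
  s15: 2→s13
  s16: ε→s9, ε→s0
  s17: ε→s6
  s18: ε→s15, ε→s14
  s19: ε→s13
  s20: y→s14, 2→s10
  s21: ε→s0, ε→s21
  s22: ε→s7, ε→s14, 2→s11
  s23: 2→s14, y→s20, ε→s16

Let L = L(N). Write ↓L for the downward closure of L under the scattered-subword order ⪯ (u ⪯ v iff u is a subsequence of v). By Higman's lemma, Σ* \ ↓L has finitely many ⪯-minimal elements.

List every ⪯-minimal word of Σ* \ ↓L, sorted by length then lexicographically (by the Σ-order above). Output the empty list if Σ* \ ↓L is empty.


|Q|=24, |F|=2, |δ|=43 (26 ε).
min D↑ (3 st, q0=0, F={2}): 0:y→1,2→2 1:y→2,2→2 2:y→2,2→2 [Hopcroft].
'2': N↓-sim [11, 7] end={s0,s10,s13,s14,s15,s18,s21} ∉↓L; 1/1 deletions ∈↓L.
'yy': N↓-sim [11, 8, 6] end={s0,s13,s14,s15,s18,s21} ∉↓L; 2/2 deletions ∈↓L.
2 words, ⪯-incomp.

min(Σ*\↓L) = [2, yy].


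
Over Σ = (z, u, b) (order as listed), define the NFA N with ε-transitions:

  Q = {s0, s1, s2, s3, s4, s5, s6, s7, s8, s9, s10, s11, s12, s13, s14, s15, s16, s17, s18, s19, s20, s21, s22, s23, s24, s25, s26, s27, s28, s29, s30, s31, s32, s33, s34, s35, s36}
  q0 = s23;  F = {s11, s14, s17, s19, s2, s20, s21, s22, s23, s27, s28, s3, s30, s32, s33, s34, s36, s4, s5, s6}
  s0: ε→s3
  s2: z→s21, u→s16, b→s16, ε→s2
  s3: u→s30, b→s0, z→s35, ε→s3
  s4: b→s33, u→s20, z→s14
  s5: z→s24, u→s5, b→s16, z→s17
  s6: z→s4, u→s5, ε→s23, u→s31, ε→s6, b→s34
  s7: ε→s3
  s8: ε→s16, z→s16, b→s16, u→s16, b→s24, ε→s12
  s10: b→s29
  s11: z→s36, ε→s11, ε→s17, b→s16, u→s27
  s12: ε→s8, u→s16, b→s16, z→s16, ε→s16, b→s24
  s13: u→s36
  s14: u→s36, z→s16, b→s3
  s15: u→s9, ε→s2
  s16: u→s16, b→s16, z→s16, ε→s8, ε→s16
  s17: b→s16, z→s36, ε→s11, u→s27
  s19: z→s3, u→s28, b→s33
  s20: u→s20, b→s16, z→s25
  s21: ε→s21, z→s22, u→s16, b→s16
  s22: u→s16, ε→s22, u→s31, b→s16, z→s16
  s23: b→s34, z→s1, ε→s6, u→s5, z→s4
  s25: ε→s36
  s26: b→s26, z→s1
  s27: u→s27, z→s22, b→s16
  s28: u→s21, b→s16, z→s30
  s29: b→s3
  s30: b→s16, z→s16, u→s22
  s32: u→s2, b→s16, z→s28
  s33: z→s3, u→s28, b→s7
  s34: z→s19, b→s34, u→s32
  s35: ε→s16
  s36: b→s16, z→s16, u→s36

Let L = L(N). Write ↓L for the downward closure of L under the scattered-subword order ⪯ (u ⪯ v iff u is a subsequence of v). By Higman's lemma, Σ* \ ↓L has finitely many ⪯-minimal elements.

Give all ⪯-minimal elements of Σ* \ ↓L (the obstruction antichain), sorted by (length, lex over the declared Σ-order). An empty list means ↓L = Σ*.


Antichain: [ub, zzz, zbbz, buuu, uzuzu].

|Q|=37, |F|=20, |δ|=102 (21 ε).
min D↑ (19 st, q0=0, F={8}): 0:z→1,u→2,b→3 1:z→4,u→5,b→6 2:z→7,u→2,b→8 3:z→9,u→10,b→3 4:z→8,u→11,b→12 5:z→11,u→5,b→8 6:z→12,u→13,b→12 7:z→11,u→14,b→8 8:z→8,u→8,b→8 9:z→12,u→13,b→6 10:z→13,u→15,b→8 11:z→8,u→11,b→8 12:z→8,u→16,b→12 13:z→16,u→17,b→8 14:z→18,u→14,b→8 15:z→17,u→8,b→8 16:z→8,u→18,b→8 17:z→18,u→8,b→8 18:z→8,u→8,b→8.
'ub': |S_i|=[30, 18, 4] end={s12,s16,s24,s8} — reject; 2/2 deletions ∈↓L.
'zzz': |S_i|=[30, 24, 13, 5] end={s12,s16,s24,s35,s8} ∉↓L; 3/3 single-dels accept.
'zbbz': |S_i|=[30, 24, 14, 11, 5] end={s12,s16,s24,s35,s8} ∉↓L; 4/4 deletions ∈↓L.
'buuu': |S_i|=[30, 18, 11, 8, 5] end={s12,s16,s24,s31,s8} rej; 4/4 del acc.
'uzuzu': |S_i|=[30, 18, 14, 9, 6, 5] end={s12,s16,s24,s31,s8} rej; 5/5 deletions ∈↓L.
5 obstructions.


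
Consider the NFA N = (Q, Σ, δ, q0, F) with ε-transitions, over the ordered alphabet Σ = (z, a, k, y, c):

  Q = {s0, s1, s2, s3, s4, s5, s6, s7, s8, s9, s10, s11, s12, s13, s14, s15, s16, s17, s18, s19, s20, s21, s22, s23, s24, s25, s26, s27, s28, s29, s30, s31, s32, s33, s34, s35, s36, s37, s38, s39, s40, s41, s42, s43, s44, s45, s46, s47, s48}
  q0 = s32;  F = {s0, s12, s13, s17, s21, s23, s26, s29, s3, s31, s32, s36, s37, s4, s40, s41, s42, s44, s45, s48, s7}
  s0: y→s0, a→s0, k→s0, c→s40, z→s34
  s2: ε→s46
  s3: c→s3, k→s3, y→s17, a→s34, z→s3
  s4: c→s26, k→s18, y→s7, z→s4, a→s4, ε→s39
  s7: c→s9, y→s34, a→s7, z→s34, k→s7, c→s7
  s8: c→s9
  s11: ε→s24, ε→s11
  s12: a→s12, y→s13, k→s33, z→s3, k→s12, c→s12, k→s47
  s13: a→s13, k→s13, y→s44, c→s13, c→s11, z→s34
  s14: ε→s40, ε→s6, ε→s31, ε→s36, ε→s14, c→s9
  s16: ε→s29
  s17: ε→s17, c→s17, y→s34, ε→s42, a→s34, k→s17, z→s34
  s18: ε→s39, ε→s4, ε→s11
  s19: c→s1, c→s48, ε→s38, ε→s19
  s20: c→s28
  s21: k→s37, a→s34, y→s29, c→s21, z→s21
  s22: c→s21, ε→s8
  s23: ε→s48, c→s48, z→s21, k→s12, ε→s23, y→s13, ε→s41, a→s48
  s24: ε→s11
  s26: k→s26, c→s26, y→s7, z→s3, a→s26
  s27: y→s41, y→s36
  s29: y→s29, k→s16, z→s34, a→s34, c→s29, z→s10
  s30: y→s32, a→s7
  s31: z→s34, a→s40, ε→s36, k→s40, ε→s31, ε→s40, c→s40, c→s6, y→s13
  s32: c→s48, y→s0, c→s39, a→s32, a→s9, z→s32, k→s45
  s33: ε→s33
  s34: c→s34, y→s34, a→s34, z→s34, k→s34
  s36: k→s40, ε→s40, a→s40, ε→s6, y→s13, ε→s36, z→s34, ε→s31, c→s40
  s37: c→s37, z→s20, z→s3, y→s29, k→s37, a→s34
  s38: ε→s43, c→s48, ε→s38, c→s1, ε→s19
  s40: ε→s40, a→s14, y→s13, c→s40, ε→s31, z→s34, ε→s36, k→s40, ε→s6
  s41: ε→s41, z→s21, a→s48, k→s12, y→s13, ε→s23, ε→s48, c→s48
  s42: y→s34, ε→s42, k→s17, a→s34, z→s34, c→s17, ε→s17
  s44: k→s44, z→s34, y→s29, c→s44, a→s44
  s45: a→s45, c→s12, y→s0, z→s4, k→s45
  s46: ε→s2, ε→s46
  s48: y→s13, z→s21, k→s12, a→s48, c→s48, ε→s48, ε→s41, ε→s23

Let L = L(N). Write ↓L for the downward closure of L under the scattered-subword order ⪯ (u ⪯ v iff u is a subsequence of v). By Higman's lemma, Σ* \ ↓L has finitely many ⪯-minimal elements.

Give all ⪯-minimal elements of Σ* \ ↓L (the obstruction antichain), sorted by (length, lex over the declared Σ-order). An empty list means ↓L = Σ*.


|Q|=49, |F|=21, |δ|=178 (47 ε).
min D↑ (17 st, q0=0, F={6}): 0:z→0,a→0,k→1,y→2,c→3 1:z→4,a→1,k→1,y→2,c→5 2:z→6,a→2,k→2,y→2,c→7 3:z→8,a→3,k→5,y→9,c→3 4:z→4,a→4,k→4,y→10,c→11 5:z→12,a→5,k→5,y→9,c→5 6:z→6,a→6,k→6,y→6,c→6 7:z→6,a→7,k→7,y→9,c→7 8:z→8,a→6,k→13,y→14,c→8 9:z→6,a→9,k→9,y→15,c→9 10:z→6,a→10,k→10,y→6,c→10 11:z→12,a→11,k→11,y→10,c→11 12:z→12,a→6,k→12,y→16,c→12 13:z→12,a→6,k→13,y→14,c→13 14:z→6,a→6,k→14,y→14,c→14 15:z→6,a→15,k→15,y→14,c→15 16:z→6,a→6,k→16,y→6,c→16.
'yz': run [35, 18, 2] end={s10,s34} ∉↓L; 2/2 del acc.
'cza': N↓-sim [35, 30, 11, 1] end={s34} rej; 3/3 del acc.
'kzyy': N↓-sim [35, 30, 15, 5, 1] end={s34} rej; 4/4 deletions ∈↓L.
'cyyya': |S_i|=[35, 30, 12, 5, 4, 1] end={s34} rej; 5/5 del acc.
4 obstructions.

Antichain: [yz, cza, kzyy, cyyya].


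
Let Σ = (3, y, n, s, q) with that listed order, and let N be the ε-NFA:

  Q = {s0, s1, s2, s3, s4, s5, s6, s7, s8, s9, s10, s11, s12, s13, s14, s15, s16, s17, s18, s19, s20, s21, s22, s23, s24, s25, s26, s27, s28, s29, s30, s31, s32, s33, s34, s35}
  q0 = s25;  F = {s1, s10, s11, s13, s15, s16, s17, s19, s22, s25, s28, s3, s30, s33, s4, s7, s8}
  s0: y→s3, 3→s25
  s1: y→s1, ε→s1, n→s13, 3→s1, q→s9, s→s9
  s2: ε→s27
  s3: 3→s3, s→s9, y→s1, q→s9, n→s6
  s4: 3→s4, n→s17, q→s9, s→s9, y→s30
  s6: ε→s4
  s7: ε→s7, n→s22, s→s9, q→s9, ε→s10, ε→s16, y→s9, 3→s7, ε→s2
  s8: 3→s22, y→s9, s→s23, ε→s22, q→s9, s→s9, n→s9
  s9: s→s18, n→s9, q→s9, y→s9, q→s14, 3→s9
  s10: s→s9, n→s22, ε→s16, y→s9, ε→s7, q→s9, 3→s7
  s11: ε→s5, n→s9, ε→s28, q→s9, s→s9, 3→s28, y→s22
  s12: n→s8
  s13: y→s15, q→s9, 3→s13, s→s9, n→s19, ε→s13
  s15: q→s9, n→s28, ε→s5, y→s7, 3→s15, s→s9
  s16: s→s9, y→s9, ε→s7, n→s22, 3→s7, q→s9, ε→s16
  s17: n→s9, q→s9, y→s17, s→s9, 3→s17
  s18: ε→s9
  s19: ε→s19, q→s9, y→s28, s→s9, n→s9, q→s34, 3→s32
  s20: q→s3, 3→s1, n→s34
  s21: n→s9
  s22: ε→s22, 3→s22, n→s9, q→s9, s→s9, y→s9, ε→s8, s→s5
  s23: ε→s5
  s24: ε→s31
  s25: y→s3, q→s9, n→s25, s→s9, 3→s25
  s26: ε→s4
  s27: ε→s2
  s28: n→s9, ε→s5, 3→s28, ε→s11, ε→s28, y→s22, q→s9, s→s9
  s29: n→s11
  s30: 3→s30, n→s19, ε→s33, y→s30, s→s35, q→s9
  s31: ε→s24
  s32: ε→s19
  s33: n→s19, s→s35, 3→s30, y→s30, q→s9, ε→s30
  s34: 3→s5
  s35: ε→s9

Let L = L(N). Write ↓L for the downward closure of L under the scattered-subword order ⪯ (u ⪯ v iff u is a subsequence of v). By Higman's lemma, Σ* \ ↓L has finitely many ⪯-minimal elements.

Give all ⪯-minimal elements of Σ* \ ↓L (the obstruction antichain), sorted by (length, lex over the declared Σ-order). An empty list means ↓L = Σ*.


min(Σ*\↓L) = [s, q, ynnn, yynyyy].

|Q|=36, |F|=17, |δ|=135 (32 ε).
min D↑ (13 st, q0=0, F={2}): 0:3→0,y→1,n→0,s→2,q→2 1:3→1,y→3,n→4,s→2,q→2 2:3→2,y→2,n→2,s→2,q→2 3:3→3,y→3,n→5,s→2,q→2 4:3→4,y→6,n→7,s→2,q→2 5:3→5,y→8,n→9,s→2,q→2 6:3→6,y→6,n→9,s→2,q→2 7:3→7,y→7,n→2,s→2,q→2 8:3→8,y→10,n→11,s→2,q→2 9:3→9,y→11,n→2,s→2,q→2 10:3→10,y→2,n→12,s→2,q→2 11:3→11,y→12,n→2,s→2,q→2 12:3→12,y→2,n→2,s→2,q→2 [Hopcroft].
's': run [28, 6] end={s14,s18,s23,s35,s5,s9} ∉↓L; 1/1 deletions ∈↓L.
'q': run [28, 5] end={s14,s18,s34,s5,s9} — reject; 1/1 deletions ∈↓L.
'ynnn': N↓-sim [28, 27, 25, 13, 3] end={s14,s18,s9} — reject; 4/4 deletions ∈↓L.
'yynyyy': N↓-sim [28, 27, 24, 19, 15, 12, 3] end={s14,s18,s9} rej; 6/6 single-dels accept.
4 minimals (antichain).


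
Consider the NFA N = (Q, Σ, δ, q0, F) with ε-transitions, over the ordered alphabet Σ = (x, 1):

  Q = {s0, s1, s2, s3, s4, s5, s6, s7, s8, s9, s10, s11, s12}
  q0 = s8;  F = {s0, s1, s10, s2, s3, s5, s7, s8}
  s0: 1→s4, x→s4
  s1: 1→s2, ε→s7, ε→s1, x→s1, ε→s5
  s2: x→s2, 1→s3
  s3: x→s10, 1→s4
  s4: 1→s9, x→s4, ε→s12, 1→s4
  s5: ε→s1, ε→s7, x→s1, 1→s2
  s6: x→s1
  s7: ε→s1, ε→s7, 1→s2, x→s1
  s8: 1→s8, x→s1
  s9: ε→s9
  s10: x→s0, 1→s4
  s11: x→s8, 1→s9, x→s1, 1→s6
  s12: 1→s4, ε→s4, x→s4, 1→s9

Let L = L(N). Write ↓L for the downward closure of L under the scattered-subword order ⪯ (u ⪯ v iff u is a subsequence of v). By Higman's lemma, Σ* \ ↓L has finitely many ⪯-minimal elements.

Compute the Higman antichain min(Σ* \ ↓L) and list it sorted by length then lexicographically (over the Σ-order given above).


|Q|=13, |F|=8, |δ|=37 (10 ε).
min D↑ (7 st, q0=0, F={5}): 0:x→1,1→0 1:x→1,1→2 2:x→2,1→3 3:x→4,1→5 4:x→6,1→5 5:x→5,1→5 6:x→5,1→5.
'x111': run [11, 10, 7, 6, 3] end={s12,s4,s9} — reject; 4/4 single-dels accept.
'x11xxx': N↓-sim [11, 10, 7, 6, 5, 4, 3] end={s12,s4,s9} ∉↓L; 6/6 del acc.
2 words, ⪯-incomp.

Antichain: [x111, x11xxx].


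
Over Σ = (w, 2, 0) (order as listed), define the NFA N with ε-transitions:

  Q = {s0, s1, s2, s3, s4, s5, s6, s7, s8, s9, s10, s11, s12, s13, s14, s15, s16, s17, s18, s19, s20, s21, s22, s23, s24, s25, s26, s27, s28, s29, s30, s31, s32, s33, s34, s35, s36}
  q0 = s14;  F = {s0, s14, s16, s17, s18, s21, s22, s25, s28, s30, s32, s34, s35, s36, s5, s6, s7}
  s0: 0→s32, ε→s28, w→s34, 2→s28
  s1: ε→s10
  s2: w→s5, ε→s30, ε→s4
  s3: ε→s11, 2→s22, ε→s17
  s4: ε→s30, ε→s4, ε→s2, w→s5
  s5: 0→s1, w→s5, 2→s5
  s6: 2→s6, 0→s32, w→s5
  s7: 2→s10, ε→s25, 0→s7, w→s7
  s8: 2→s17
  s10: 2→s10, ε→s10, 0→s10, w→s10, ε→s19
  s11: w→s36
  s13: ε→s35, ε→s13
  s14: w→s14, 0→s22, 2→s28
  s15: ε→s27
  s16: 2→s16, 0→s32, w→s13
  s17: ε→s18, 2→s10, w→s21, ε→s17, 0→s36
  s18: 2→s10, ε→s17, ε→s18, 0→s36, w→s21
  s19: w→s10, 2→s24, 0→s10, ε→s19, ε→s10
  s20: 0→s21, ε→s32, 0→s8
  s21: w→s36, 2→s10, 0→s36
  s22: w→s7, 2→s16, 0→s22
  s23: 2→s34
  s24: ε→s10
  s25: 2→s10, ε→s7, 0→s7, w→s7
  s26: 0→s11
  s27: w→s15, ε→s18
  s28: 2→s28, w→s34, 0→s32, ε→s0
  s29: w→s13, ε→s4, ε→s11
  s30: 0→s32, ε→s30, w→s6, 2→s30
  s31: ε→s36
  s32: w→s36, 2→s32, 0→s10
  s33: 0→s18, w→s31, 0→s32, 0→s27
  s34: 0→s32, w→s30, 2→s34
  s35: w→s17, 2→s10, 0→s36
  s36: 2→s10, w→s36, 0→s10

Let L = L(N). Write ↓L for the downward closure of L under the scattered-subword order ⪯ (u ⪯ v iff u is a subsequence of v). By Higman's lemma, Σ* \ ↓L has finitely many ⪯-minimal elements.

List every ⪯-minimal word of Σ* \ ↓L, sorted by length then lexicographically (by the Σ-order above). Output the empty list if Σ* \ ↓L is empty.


Antichain: [200, 0w2, 2wwww0].

|Q|=37, |F|=17, |δ|=102 (30 ε).
min D↑ (15 st, q0=0, F={9}): 0:w→0,2→1,0→2 1:w→3,2→1,0→4 2:w→5,2→6,0→2 3:w→7,2→3,0→4 4:w→8,2→4,0→9 5:w→5,2→9,0→5 6:w→10,2→6,0→4 7:w→11,2→7,0→4 8:w→8,2→9,0→9 9:w→9,2→9,0→9 10:w→12,2→9,0→8 11:w→13,2→11,0→4 12:w→14,2→9,0→8 13:w→13,2→13,0→9 14:w→8,2→9,0→8 (ε-aug+det+¬).
'200': N↓-sim [22, 18, 6, 3] end={s10,s19,s24} ∉↓L; 3/3 single-dels accept.
'0w2': N↓-sim [22, 15, 11, 3] end={s10,s19,s24} — reject; 3/3 del acc.
'2wwww0': |S_i|=[22, 18, 15, 12, 9, 6, 4] end={s1,s10,s19,s24} ∉↓L; 6/6 single-dels accept.
3 words, ⪯-incomp.


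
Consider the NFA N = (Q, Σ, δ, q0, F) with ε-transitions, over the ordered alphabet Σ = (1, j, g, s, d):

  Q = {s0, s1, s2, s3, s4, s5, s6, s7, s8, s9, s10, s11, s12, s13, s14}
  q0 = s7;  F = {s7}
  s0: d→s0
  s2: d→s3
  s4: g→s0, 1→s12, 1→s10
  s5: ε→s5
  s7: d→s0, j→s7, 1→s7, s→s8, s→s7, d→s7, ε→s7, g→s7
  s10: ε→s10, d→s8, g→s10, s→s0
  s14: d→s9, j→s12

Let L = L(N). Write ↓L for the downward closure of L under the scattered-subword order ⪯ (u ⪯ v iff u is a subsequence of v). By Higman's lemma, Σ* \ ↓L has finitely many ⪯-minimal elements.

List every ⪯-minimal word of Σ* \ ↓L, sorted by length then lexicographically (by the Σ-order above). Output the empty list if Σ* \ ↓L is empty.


|Q|=15, |F|=1, |δ|=20 (3 ε).
min D↑ (1 st, q0=0, F={}): 0:1→0,j→0,g→0,s→0,d→0 (ε-aug+det+¬).
L(D↑) = ∅ ⇒ ↓L = Σ*.

min(Σ*\↓L) = [].


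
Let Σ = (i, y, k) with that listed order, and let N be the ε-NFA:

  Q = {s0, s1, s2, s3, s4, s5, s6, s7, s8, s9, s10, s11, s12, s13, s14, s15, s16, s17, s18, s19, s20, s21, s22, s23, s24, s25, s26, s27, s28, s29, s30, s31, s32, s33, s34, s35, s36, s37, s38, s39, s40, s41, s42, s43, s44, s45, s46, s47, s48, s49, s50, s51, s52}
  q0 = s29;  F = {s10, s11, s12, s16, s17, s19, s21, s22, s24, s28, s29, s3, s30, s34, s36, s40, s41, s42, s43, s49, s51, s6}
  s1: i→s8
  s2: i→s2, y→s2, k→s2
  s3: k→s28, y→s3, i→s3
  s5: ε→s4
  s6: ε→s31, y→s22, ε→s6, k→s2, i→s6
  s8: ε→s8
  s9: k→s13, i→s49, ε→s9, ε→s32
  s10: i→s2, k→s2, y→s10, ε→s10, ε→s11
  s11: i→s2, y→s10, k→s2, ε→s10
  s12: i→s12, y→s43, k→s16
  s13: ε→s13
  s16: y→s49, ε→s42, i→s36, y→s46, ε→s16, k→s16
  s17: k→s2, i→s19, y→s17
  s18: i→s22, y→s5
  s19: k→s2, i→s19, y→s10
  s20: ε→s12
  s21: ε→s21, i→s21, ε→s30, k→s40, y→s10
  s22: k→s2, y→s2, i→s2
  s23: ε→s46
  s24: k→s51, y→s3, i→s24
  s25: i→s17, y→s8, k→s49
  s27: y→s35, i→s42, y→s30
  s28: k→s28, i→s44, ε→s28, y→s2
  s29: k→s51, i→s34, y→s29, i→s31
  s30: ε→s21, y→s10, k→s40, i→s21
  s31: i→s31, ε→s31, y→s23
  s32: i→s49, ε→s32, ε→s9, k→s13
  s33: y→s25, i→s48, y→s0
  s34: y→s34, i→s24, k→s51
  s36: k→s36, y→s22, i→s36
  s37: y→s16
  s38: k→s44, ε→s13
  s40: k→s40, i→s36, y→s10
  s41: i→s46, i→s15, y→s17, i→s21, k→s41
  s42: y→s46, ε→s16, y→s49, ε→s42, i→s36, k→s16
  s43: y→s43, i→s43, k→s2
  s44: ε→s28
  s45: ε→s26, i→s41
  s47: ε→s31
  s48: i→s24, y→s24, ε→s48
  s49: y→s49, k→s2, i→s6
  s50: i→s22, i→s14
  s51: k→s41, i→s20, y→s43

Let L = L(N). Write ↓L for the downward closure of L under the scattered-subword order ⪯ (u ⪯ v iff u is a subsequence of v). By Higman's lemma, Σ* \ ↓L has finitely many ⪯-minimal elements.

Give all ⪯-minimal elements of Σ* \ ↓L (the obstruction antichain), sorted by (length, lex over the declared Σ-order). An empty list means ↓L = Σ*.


|Q|=53, |F|=22, |δ|=127 (28 ε).
min D↑ (20 st, q0=0, F={9}): 0:i→1,y→0,k→2 1:i→3,y→1,k→2 2:i→4,y→5,k→6 3:i→3,y→7,k→2 4:i→4,y→5,k→8 5:i→5,y→5,k→9 6:i→10,y→11,k→6 7:i→7,y→7,k→12 8:i→13,y→14,k→8 9:i→9,y→9,k→9 10:i→10,y→15,k→16 11:i→17,y→11,k→9 12:i→12,y→9,k→12 13:i→13,y→18,k→13 14:i→19,y→14,k→9 15:i→9,y→15,k→9 16:i→13,y→15,k→16 17:i→17,y→15,k→9 18:i→9,y→9,k→9 19:i→19,y→18,k→9 (ε-aug+det+¬).
'kyk': run [29, 25, 12, 1] end={s2} — reject; 3/3 single-dels accept.
'iiyky': N↓-sim [29, 28, 27, 15, 3, 1] end={s2} — reject; 5/5 del acc.
'kkiyi': N↓-sim [29, 25, 21, 16, 6, 1] end={s2} — reject; 5/5 deletions ∈↓L.
'kikiyy': N↓-sim [29, 25, 22, 15, 9, 4, 1] end={s2} ∉↓L; 6/6 del acc.
4 minimals (antichain).

A = [kyk, iiyky, kkiyi, kikiyy].


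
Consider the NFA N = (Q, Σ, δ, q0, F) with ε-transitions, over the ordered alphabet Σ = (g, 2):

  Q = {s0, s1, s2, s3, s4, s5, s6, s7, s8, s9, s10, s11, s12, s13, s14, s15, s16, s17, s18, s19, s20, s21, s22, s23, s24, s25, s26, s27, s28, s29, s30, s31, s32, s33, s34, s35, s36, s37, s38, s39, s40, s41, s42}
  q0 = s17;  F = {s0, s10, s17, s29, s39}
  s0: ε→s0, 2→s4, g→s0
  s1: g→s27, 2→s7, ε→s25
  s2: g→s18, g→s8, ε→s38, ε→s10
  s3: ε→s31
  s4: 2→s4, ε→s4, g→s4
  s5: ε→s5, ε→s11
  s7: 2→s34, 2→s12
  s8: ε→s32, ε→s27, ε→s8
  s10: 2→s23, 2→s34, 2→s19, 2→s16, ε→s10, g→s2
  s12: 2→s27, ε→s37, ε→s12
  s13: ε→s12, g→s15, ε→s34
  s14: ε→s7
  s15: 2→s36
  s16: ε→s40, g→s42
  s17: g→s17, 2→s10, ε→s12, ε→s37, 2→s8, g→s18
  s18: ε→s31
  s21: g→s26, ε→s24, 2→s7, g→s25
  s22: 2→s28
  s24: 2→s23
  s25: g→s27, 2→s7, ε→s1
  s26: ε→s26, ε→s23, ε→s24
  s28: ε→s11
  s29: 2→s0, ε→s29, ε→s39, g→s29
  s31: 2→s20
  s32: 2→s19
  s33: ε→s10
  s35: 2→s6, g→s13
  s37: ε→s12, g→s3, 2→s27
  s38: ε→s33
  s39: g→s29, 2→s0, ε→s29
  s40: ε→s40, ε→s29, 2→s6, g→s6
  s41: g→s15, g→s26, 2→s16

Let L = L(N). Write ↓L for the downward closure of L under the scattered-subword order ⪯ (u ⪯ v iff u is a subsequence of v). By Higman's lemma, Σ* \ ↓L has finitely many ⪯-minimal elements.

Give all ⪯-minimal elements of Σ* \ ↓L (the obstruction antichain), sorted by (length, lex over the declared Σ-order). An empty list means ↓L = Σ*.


|Q|=43, |F|=5, |δ|=80 (35 ε).
min D↑ (5 st, q0=0, F={4}): 0:g→0,2→1 1:g→1,2→2 2:g→2,2→3 3:g→3,2→4 4:g→4,2→4 [Hopcroft].
'2222': |S_i|=[25, 21, 12, 3, 1] end={s4} rej; 4/4 single-dels accept.
1 words, ⪯-incomp.

Antichain: [2222].


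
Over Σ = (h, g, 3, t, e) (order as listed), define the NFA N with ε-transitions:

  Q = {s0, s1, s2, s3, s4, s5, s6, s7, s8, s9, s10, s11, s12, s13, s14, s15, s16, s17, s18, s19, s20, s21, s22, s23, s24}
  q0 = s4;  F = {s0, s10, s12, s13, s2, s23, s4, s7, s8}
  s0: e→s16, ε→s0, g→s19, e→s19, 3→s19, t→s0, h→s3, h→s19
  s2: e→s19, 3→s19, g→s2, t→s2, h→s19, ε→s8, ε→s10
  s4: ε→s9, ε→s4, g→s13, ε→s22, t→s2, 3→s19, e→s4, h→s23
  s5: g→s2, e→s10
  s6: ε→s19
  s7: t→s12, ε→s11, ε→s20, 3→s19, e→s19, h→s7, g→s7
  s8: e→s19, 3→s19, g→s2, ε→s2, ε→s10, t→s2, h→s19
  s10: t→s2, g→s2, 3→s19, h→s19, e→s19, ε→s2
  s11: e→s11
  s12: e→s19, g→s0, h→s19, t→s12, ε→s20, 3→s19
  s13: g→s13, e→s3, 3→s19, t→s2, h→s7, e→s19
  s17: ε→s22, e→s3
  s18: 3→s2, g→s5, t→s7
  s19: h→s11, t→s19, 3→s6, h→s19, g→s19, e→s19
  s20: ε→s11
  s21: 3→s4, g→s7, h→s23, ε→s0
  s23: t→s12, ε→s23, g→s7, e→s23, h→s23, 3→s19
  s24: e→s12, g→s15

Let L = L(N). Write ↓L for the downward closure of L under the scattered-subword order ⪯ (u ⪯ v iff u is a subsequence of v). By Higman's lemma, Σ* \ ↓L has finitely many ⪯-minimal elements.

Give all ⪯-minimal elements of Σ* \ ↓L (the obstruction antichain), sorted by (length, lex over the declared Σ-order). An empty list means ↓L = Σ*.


|Q|=25, |F|=9, |δ|=83 (17 ε).
min D↑ (8 st, q0=0, F={3}): 0:h→1,g→2,3→3,t→4,e→0 1:h→1,g→5,3→3,t→6,e→1 2:h→5,g→2,3→3,t→4,e→3 3:h→3,g→3,3→3,t→3,e→3 4:h→3,g→4,3→3,t→4,e→3 5:h→5,g→5,3→3,t→6,e→3 6:h→3,g→7,3→3,t→6,e→3 7:h→3,g→3,3→3,t→7,e→3 [Hopcroft].
'3': run [17, 3] end={s11,s19,s6} — reject; 1/1 deletions ∈↓L.
'ge': N↓-sim [17, 13, 5] end={s11,s16,s19,s3,s6} — reject; 2/2 del acc.
'th': run [17, 11, 4] end={s11,s19,s3,s6} — reject; 2/2 single-dels accept.
'te': run [17, 11, 4] end={s11,s16,s19,s6} — reject; 2/2 del acc.
'htgg': N↓-sim [17, 10, 8, 6, 3] end={s11,s19,s6} ∉↓L; 4/4 deletions ∈↓L.
5 words, ⪯-incomp.

Antichain: [3, ge, th, te, htgg].
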